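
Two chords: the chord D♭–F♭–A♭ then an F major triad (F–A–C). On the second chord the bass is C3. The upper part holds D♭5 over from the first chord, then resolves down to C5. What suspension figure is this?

9–8 suspension.

At the second chord the bass is C3. The suspended D♭5 lies a ninth above the bass; after resolving down by step to C5, the interval above the bass becomes an octave.
Suspension figures are named by those two intervals: 9–8.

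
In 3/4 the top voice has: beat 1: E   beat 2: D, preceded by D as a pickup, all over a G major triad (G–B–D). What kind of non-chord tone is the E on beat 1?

The harmony at that moment is G major triad (G, B, D); E is not a chord tone.
It is approached by step up from D and left by step down to D.
Step away and step back to the same note — a neighbor tone (upper neighbor).

Upper neighbor tone.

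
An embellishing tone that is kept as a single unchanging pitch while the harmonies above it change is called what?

Pedal tone.

Approach: none. Departure: none — a single pitch is sustained while the chords change around it, passing through harmonies that do not contain it.
No melodic motion at all; the dissonance is created entirely by the moving harmonies against the stationary note — a pedal tone (pedal point).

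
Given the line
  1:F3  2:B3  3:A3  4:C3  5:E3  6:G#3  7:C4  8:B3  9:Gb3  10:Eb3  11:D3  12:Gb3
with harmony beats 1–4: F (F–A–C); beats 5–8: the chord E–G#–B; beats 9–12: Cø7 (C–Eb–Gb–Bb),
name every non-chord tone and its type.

B3 (beat 2) — appoggiatura; C4 (beat 7) — appoggiatura; D3 (beat 11) — escape tone.

The harmony at that moment is F major triad (F, A, C); B3 is not a chord tone.
It is approached by leap up from F3 and left by step down to A3.
Leap in, step out — an appoggiatura.
The harmony at that moment is E major triad (E, G#, B); C4 is not a chord tone.
It is approached by leap up from G#3 and left by step down to B3.
Leap in, step out — an appoggiatura.
The harmony at that moment is C half-diminished seventh chord (C, Eb, Gb, Bb); D3 is not a chord tone.
It is approached by step down from Eb3 and left by leap up to Gb3.
Step in, leap out — an escape tone.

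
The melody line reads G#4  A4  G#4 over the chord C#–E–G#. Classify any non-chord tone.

A4 is a neighbor tone.

The harmony at that moment is C# minor triad (C#, E, G#); A4 is not a chord tone.
It is approached by step up from G#4 and left by step down to G#4.
Step away and step back to the same note — a neighbor tone (upper neighbor).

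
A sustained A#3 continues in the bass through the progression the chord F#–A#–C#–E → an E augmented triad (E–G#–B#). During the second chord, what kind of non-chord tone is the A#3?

Pedal tone (pedal point).

The harmony at that moment is E augmented triad (E, G#, B#); A#3 is not a chord tone.
It is held over (the same pitch as the preceding A#3) and then sustained as the same pitch into the next harmony.
Sustained through a change of harmony — a pedal tone.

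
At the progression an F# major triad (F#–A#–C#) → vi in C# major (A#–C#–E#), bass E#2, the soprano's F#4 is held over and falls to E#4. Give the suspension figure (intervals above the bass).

9–8 suspension.

At the second chord the bass is E#2. The suspended F#4 lies a ninth above the bass; after resolving down by step to E#4, the interval above the bass becomes an octave.
Suspension figures are named by those two intervals: 9–8.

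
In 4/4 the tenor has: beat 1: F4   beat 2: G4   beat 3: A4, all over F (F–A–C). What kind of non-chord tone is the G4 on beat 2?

The harmony at that moment is F major triad (F, A, C); G4 is not a chord tone.
It is approached by step up from F4 and left by step up to A4.
Step in, step out in the same direction — a passing tone.

Passing tone.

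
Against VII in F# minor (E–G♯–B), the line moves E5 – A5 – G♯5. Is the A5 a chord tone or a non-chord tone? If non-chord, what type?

The harmony at that moment is E major triad (E, G♯, B); A5 is not a chord tone.
It is approached by leap up from E5 and left by step down to G♯5.
Leap in, step out — an appoggiatura.

Non-chord tone — an appoggiatura.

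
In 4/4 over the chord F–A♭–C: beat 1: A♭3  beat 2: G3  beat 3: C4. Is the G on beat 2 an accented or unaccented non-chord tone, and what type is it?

The harmony at that moment is F minor triad (F, A♭, C); G3 is not a chord tone.
It is approached by step down from A♭3 and left by leap up to C4.
Step in, leap out — an escape tone.
It falls on a weak beat, so it is unaccented.

Unaccented escape tone.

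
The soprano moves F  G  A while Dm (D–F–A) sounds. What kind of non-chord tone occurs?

The harmony at that moment is D minor triad (D, F, A); G is not a chord tone.
It is approached by step up from F and left by step up to A.
Step in, step out in the same direction — a passing tone.

G is a passing tone.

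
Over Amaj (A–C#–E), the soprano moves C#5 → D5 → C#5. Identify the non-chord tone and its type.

D5 is a neighbor tone.

The harmony at that moment is A major triad (A, C#, E); D5 is not a chord tone.
It is approached by step up from C#5 and left by step down to C#5.
Step away and step back to the same note — a neighbor tone (upper neighbor).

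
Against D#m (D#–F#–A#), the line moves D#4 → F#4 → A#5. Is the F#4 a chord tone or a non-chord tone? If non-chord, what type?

Chord tone (the third of D# minor triad).

D# minor triad contains D#, F#, A#; F# is the third, so it is a chord tone.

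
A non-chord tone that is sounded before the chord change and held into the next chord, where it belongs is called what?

Approach: ahead of the chord change (typically by step), so it is dissonant against the current harmony. Departure: none — the same pitch is restated or held and is a chord tone of the new harmony.
Dissonant first, consonant once the harmony catches up: the note simply arrives early — an anticipation. (The reverse timing, consonant first and dissonant after the change, would be a suspension or retardation.)

Anticipation.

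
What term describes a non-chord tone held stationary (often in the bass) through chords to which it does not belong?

Approach: none. Departure: none — a single pitch is sustained while the chords change around it, passing through harmonies that do not contain it.
No melodic motion at all; the dissonance is created entirely by the moving harmonies against the stationary note — a pedal tone (pedal point).

Pedal tone.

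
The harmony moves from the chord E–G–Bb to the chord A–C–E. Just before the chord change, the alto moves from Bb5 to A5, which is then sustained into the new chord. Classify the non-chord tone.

The harmony at that moment is E diminished triad (E, G, Bb); A5 is not a chord tone.
It is approached by step down from Bb5 and then sustained as the same pitch into the next harmony.
Arriving early and becoming a chord tone when the harmony changes — an anticipation.

A5 is an anticipation.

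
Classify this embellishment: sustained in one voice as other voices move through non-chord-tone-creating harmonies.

Approach: none. Departure: none — a single pitch is sustained while the chords change around it, passing through harmonies that do not contain it.
No melodic motion at all; the dissonance is created entirely by the moving harmonies against the stationary note — a pedal tone (pedal point).

Pedal tone.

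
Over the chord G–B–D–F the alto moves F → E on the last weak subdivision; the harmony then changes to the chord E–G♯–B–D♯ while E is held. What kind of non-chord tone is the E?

E is an anticipation.

The harmony at that moment is G dominant seventh chord (G, B, D, F); E is not a chord tone.
It is approached by step down from F and then sustained as the same pitch into the next harmony.
Arriving early and becoming a chord tone when the harmony changes — an anticipation.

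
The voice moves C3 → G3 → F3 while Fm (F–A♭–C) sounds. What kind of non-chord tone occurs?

The harmony at that moment is F minor triad (F, A♭, C); G3 is not a chord tone.
It is approached by leap up from C3 and left by step down to F3.
Leap in, step out — an appoggiatura.

G3 is an appoggiatura.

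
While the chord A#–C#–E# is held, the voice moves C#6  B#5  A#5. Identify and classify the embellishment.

The harmony at that moment is A# minor triad (A#, C#, E#); B#5 is not a chord tone.
It is approached by step down from C#6 and left by step down to A#5.
Step in, step out in the same direction — a passing tone.

B#5 is a passing tone.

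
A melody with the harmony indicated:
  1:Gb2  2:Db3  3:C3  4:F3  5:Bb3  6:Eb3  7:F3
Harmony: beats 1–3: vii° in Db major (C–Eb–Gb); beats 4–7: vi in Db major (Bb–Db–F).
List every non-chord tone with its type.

The harmony at that moment is C diminished triad (C, Eb, Gb); Db3 is not a chord tone.
It is approached by leap up from Gb2 and left by step down to C3.
Leap in, step out — an appoggiatura.
The harmony at that moment is Bb minor triad (Bb, Db, F); Eb3 is not a chord tone.
It is approached by leap down from Bb3 and left by step up to F3.
Leap in, step out — an appoggiatura.

Db3 (beat 2) — appoggiatura; Eb3 (beat 6) — appoggiatura.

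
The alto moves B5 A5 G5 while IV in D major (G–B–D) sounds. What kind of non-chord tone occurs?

The harmony at that moment is G major triad (G, B, D); A5 is not a chord tone.
It is approached by step down from B5 and left by step down to G5.
Step in, step out in the same direction — a passing tone.

A5 is a passing tone.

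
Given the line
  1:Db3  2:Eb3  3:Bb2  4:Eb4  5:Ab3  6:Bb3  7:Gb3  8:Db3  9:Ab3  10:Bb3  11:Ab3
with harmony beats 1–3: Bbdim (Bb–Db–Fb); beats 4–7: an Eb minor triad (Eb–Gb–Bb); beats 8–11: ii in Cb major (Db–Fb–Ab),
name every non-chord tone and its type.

Eb3 (beat 2) — escape tone; Ab3 (beat 5) — appoggiatura; Bb3 (beat 10) — neighbor tone.

The harmony at that moment is Bb diminished triad (Bb, Db, Fb); Eb3 is not a chord tone.
It is approached by step up from Db3 and left by leap down to Bb2.
Step in, leap out — an escape tone.
The harmony at that moment is Eb minor triad (Eb, Gb, Bb); Ab3 is not a chord tone.
It is approached by leap down from Eb4 and left by step up to Bb3.
Leap in, step out — an appoggiatura.
The harmony at that moment is Db minor triad (Db, Fb, Ab); Bb3 is not a chord tone.
It is approached by step up from Ab3 and left by step down to Ab3.
Step away and step back to the same note — a neighbor tone (upper neighbor).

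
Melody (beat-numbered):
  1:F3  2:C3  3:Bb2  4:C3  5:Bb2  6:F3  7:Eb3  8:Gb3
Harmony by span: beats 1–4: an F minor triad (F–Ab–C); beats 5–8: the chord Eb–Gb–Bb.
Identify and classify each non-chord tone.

The harmony at that moment is F minor triad (F, Ab, C); Bb2 is not a chord tone.
It is approached by step down from C3 and left by step up to C3.
Step away and step back to the same note — a neighbor tone (lower neighbor).
The harmony at that moment is Eb minor triad (Eb, Gb, Bb); F3 is not a chord tone.
It is approached by leap up from Bb2 and left by step down to Eb3.
Leap in, step out — an appoggiatura.

Bb2 (beat 3) — neighbor tone; F3 (beat 6) — appoggiatura.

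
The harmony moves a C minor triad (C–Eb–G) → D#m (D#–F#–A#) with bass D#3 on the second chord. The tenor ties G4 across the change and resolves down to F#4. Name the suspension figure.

4–3 suspension.

At the second chord the bass is D#3. The suspended G4 lies a fourth above the bass; after resolving down by step to F#4, the interval above the bass becomes a third.
Suspension figures are named by those two intervals: 4–3.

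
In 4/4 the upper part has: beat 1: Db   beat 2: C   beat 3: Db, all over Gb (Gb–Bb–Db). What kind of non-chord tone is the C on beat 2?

Lower neighbor tone.

The harmony at that moment is Gb major triad (Gb, Bb, Db); C is not a chord tone.
It is approached by step down from Db and left by step up to Db.
Step away and step back to the same note — a neighbor tone (lower neighbor).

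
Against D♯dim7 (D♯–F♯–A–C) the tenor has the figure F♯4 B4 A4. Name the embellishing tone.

The harmony at that moment is D♯ diminished seventh chord (D♯, F♯, A, C); B4 is not a chord tone.
It is approached by leap up from F♯4 and left by step down to A4.
Leap in, step out — an appoggiatura.

B4 is an appoggiatura.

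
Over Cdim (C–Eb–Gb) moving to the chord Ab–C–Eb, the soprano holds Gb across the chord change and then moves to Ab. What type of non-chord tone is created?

The harmony at that moment is Ab major triad (Ab, C, Eb); Gb is not a chord tone.
It is held over (the same pitch as the preceding Gb) and left by step up to Ab.
Held over from the previous chord and resolving up by step — a retardation.

Gb is a retardation.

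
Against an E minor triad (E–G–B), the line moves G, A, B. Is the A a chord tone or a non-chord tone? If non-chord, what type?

The harmony at that moment is E minor triad (E, G, B); A is not a chord tone.
It is approached by step up from G and left by step up to B.
Step in, step out in the same direction — a passing tone.

Non-chord tone — a passing tone.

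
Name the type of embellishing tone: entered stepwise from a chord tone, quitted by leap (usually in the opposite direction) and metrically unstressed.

Escape tone.

Approach: by step. Departure: by leap. Metric position: weak.
Step in, leap out, from a weak position — an escape tone (échappée). (It is the mirror image of the appoggiatura, which leaps in and steps out on a strong beat.)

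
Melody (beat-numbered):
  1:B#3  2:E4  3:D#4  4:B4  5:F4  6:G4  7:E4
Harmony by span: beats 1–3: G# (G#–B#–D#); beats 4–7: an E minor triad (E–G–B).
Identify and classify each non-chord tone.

E4 (beat 2) — appoggiatura; F4 (beat 5) — appoggiatura.

The harmony at that moment is G# major triad (G#, B#, D#); E4 is not a chord tone.
It is approached by leap up from B#3 and left by step down to D#4.
Leap in, step out — an appoggiatura.
The harmony at that moment is E minor triad (E, G, B); F4 is not a chord tone.
It is approached by leap down from B4 and left by step up to G4.
Leap in, step out — an appoggiatura.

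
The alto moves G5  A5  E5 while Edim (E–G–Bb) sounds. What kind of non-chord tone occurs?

The harmony at that moment is E diminished triad (E, G, Bb); A5 is not a chord tone.
It is approached by step up from G5 and left by leap down to E5.
Step in, leap out — an escape tone.

A5 is an escape tone.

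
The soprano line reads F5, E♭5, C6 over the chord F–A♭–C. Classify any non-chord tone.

E♭5 is an escape tone.

The harmony at that moment is F minor triad (F, A♭, C); E♭5 is not a chord tone.
It is approached by step down from F5 and left by leap up to C6.
Step in, leap out — an escape tone.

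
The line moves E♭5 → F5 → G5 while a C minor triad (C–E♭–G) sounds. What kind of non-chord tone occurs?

F5 is a passing tone.

The harmony at that moment is C minor triad (C, E♭, G); F5 is not a chord tone.
It is approached by step up from E♭5 and left by step up to G5.
Step in, step out in the same direction — a passing tone.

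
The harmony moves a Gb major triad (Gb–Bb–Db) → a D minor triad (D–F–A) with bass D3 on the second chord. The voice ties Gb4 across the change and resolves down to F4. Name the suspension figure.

At the second chord the bass is D3. The suspended Gb4 lies a fourth above the bass; after resolving down by step to F4, the interval above the bass becomes a third.
Suspension figures are named by those two intervals: 4–3.

4–3 suspension.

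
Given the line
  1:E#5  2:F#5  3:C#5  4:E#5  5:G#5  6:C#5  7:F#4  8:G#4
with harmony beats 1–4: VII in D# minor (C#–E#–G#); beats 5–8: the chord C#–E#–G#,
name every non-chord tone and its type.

F#5 (beat 2) — escape tone; F#4 (beat 7) — appoggiatura.

The harmony at that moment is C# major triad (C#, E#, G#); F#5 is not a chord tone.
It is approached by step up from E#5 and left by leap down to C#5.
Step in, leap out — an escape tone.
The harmony at that moment is C# major triad (C#, E#, G#); F#4 is not a chord tone.
It is approached by leap down from C#5 and left by step up to G#4.
Leap in, step out — an appoggiatura.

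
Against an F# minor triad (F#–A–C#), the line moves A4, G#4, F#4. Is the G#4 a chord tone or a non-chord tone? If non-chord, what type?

The harmony at that moment is F# minor triad (F#, A, C#); G#4 is not a chord tone.
It is approached by step down from A4 and left by step down to F#4.
Step in, step out in the same direction — a passing tone.

Non-chord tone — a passing tone.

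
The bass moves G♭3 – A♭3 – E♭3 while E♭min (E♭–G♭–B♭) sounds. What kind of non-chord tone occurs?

A♭3 is an escape tone.

The harmony at that moment is E♭ minor triad (E♭, G♭, B♭); A♭3 is not a chord tone.
It is approached by step up from G♭3 and left by leap down to E♭3.
Step in, leap out — an escape tone.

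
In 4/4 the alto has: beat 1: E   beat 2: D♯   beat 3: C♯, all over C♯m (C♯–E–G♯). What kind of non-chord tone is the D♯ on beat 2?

Passing tone.

The harmony at that moment is C♯ minor triad (C♯, E, G♯); D♯ is not a chord tone.
It is approached by step down from E and left by step down to C♯.
Step in, step out in the same direction — a passing tone.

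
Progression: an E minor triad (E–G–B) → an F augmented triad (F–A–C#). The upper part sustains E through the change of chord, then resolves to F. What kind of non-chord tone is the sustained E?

E is a retardation.

The harmony at that moment is F augmented triad (F, A, C#); E is not a chord tone.
It is held over (the same pitch as the preceding E) and left by step up to F.
Held over from the previous chord and resolving up by step — a retardation.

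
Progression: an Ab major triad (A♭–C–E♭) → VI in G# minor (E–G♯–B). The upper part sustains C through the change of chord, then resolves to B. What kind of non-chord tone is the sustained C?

C is a suspension.

The harmony at that moment is E major triad (E, G♯, B); C is not a chord tone.
It is held over (the same pitch as the preceding C) and left by step down to B.
Held over from the previous chord and resolving down by step — a suspension.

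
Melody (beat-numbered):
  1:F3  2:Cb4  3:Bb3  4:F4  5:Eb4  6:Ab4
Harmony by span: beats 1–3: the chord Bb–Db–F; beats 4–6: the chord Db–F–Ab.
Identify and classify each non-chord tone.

Cb4 (beat 2) — appoggiatura; Eb4 (beat 5) — escape tone.

The harmony at that moment is Bb minor triad (Bb, Db, F); Cb4 is not a chord tone.
It is approached by leap up from F3 and left by step down to Bb3.
Leap in, step out — an appoggiatura.
The harmony at that moment is Db major triad (Db, F, Ab); Eb4 is not a chord tone.
It is approached by step down from F4 and left by leap up to Ab4.
Step in, leap out — an escape tone.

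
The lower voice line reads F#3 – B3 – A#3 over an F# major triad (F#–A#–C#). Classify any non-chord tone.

The harmony at that moment is F# major triad (F#, A#, C#); B3 is not a chord tone.
It is approached by leap up from F#3 and left by step down to A#3.
Leap in, step out — an appoggiatura.

B3 is an appoggiatura.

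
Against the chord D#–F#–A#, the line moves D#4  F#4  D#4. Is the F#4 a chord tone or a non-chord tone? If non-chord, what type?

D# minor triad contains D#, F#, A#; F# is the third, so it is a chord tone.

Chord tone (the third of D# minor triad).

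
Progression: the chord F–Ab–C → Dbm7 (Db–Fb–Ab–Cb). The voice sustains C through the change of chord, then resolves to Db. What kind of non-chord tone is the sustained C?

C is a retardation.

The harmony at that moment is Db minor seventh chord (Db, Fb, Ab, Cb); C is not a chord tone.
It is held over (the same pitch as the preceding C) and left by step up to Db.
Held over from the previous chord and resolving up by step — a retardation.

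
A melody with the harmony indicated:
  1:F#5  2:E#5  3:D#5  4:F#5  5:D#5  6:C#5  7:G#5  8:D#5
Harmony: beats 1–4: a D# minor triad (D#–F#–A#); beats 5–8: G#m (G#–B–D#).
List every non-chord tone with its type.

The harmony at that moment is D# minor triad (D#, F#, A#); E#5 is not a chord tone.
It is approached by step down from F#5 and left by step down to D#5.
Step in, step out in the same direction — a passing tone.
The harmony at that moment is G# minor triad (G#, B, D#); C#5 is not a chord tone.
It is approached by step down from D#5 and left by leap up to G#5.
Step in, leap out — an escape tone.

E#5 (beat 2) — passing tone; C#5 (beat 6) — escape tone.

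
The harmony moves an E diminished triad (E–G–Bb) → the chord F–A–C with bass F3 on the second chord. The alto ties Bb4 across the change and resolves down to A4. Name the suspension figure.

4–3 suspension.

At the second chord the bass is F3. The suspended Bb4 lies a fourth above the bass; after resolving down by step to A4, the interval above the bass becomes a third.
Suspension figures are named by those two intervals: 4–3.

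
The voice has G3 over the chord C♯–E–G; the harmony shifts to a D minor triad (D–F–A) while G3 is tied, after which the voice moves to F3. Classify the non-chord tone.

G3 is a suspension.

The harmony at that moment is D minor triad (D, F, A); G3 is not a chord tone.
It is held over (the same pitch as the preceding G3) and left by step down to F3.
Held over from the previous chord and resolving down by step — a suspension.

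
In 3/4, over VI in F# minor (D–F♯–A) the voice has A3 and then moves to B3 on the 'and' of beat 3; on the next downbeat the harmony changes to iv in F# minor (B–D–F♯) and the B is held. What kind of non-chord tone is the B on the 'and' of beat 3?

The harmony at that moment is D major triad (D, F♯, A); B3 is not a chord tone.
It is approached by step up from A3 and then sustained as the same pitch into the next harmony.
Arriving early and becoming a chord tone when the harmony changes — an anticipation.

Anticipation.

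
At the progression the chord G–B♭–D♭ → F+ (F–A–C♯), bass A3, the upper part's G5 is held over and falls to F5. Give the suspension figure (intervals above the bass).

7–6 suspension.

At the second chord the bass is A3. The suspended G5 lies a seventh above the bass; after resolving down by step to F5, the interval above the bass becomes a sixth.
Suspension figures are named by those two intervals: 7–6.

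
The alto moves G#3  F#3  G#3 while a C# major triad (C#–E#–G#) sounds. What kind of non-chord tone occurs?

F#3 is a neighbor tone.

The harmony at that moment is C# major triad (C#, E#, G#); F#3 is not a chord tone.
It is approached by step down from G#3 and left by step up to G#3.
Step away and step back to the same note — a neighbor tone (lower neighbor).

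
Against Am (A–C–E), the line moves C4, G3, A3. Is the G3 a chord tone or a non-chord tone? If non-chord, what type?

Non-chord tone — an appoggiatura.

The harmony at that moment is A minor triad (A, C, E); G3 is not a chord tone.
It is approached by leap down from C4 and left by step up to A3.
Leap in, step out — an appoggiatura.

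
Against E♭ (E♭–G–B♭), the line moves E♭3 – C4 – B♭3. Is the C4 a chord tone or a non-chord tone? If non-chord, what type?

Non-chord tone — an appoggiatura.

The harmony at that moment is E♭ major triad (E♭, G, B♭); C4 is not a chord tone.
It is approached by leap up from E♭3 and left by step down to B♭3.
Leap in, step out — an appoggiatura.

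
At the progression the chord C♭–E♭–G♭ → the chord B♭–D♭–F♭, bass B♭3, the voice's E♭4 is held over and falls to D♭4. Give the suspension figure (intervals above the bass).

At the second chord the bass is B♭3. The suspended E♭4 lies a fourth above the bass; after resolving down by step to D♭4, the interval above the bass becomes a third.
Suspension figures are named by those two intervals: 4–3.

4–3 suspension.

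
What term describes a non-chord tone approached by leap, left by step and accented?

Approach: by leap. Departure: by step. Metric position: strong.
Leap in, step out, in a metrically strong position — an appoggiatura. (It is the mirror image of the escape tone, which steps in and leaps out from a weak position.)

Appoggiatura.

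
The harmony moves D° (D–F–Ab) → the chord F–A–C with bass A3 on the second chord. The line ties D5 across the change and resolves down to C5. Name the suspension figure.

At the second chord the bass is A3. The suspended D5 lies a fourth above the bass; after resolving down by step to C5, the interval above the bass becomes a third.
Suspension figures are named by those two intervals: 4–3.

4–3 suspension.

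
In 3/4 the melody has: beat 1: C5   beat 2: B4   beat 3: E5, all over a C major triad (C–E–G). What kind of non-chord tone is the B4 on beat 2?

Escape tone.

The harmony at that moment is C major triad (C, E, G); B4 is not a chord tone.
It is approached by step down from C5 and left by leap up to E5.
Step in, leap out, on a weak beat — an escape tone.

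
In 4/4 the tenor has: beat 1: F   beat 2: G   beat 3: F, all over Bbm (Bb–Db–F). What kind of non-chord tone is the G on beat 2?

Upper neighbor tone.

The harmony at that moment is Bb minor triad (Bb, Db, F); G is not a chord tone.
It is approached by step up from F and left by step down to F.
Step away and step back to the same note — a neighbor tone (upper neighbor).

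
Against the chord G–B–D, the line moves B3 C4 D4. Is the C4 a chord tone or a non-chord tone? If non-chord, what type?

The harmony at that moment is G major triad (G, B, D); C4 is not a chord tone.
It is approached by step up from B3 and left by step up to D4.
Step in, step out in the same direction — a passing tone.

Non-chord tone — a passing tone.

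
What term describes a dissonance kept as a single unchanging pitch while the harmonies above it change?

Approach: none. Departure: none — a single pitch is sustained while the chords change around it, passing through harmonies that do not contain it.
No melodic motion at all; the dissonance is created entirely by the moving harmonies against the stationary note — a pedal tone (pedal point).

Pedal tone.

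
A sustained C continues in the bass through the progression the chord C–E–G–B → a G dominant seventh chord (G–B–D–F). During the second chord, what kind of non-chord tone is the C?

Pedal tone (pedal point).

The harmony at that moment is G dominant seventh chord (G, B, D, F); C is not a chord tone.
It is held over (the same pitch as the preceding C) and then sustained as the same pitch into the next harmony.
Sustained through a change of harmony — a pedal tone.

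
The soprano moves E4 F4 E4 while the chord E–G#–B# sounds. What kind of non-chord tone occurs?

F4 is a neighbor tone.

The harmony at that moment is E augmented triad (E, G#, B#); F4 is not a chord tone.
It is approached by step up from E4 and left by step down to E4.
Step away and step back to the same note — a neighbor tone (upper neighbor).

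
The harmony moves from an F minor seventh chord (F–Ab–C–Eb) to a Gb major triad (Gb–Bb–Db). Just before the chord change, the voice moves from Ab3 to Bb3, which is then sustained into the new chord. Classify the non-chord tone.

Bb3 is an anticipation.

The harmony at that moment is F minor seventh chord (F, Ab, C, Eb); Bb3 is not a chord tone.
It is approached by step up from Ab3 and then sustained as the same pitch into the next harmony.
Arriving early and becoming a chord tone when the harmony changes — an anticipation.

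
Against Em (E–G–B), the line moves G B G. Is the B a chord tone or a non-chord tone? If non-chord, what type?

E minor triad contains E, G, B; B is the fifth, so it is a chord tone.

Chord tone (the fifth of E minor triad).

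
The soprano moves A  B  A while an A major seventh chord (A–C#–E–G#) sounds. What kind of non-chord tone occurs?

The harmony at that moment is A major seventh chord (A, C#, E, G#); B is not a chord tone.
It is approached by step up from A and left by step down to A.
Step away and step back to the same note — a neighbor tone (upper neighbor).

B is a neighbor tone.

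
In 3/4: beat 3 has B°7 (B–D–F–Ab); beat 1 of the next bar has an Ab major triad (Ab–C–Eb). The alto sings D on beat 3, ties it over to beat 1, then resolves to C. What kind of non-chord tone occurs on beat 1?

Suspension.

The harmony at that moment is Ab major triad (Ab, C, Eb); D is not a chord tone.
It is held over (the same pitch as the preceding D) and left by step down to C.
Held over from the previous chord and resolving down by step — a suspension.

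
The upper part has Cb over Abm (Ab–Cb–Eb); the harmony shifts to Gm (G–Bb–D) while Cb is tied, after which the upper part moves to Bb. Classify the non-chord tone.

The harmony at that moment is G minor triad (G, Bb, D); Cb is not a chord tone.
It is held over (the same pitch as the preceding Cb) and left by step down to Bb.
Held over from the previous chord and resolving down by step — a suspension.

Cb is a suspension.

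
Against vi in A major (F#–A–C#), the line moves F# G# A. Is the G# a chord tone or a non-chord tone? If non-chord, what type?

The harmony at that moment is F# minor triad (F#, A, C#); G# is not a chord tone.
It is approached by step up from F# and left by step up to A.
Step in, step out in the same direction — a passing tone.

Non-chord tone — a passing tone.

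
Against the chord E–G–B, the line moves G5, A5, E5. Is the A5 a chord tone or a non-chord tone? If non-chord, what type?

Non-chord tone — an escape tone.

The harmony at that moment is E minor triad (E, G, B); A5 is not a chord tone.
It is approached by step up from G5 and left by leap down to E5.
Step in, leap out — an escape tone.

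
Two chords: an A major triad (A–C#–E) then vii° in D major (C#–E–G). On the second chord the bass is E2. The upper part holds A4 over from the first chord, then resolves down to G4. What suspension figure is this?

4–3 suspension.

At the second chord the bass is E2. The suspended A4 lies a fourth above the bass; after resolving down by step to G4, the interval above the bass becomes a third.
Suspension figures are named by those two intervals: 4–3.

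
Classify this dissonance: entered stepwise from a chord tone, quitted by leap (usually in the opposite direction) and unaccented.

Approach: by step. Departure: by leap. Metric position: weak.
Step in, leap out, from a weak position — an escape tone (échappée). (It is the mirror image of the appoggiatura, which leaps in and steps out on a strong beat.)

Escape tone.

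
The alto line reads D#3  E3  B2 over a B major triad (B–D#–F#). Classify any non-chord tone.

E3 is an escape tone.

The harmony at that moment is B major triad (B, D#, F#); E3 is not a chord tone.
It is approached by step up from D#3 and left by leap down to B2.
Step in, leap out — an escape tone.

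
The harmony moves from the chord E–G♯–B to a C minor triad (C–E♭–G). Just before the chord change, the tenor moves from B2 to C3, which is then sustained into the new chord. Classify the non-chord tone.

C3 is an anticipation.

The harmony at that moment is E major triad (E, G♯, B); C3 is not a chord tone.
It is approached by step up from B2 and then sustained as the same pitch into the next harmony.
Arriving early and becoming a chord tone when the harmony changes — an anticipation.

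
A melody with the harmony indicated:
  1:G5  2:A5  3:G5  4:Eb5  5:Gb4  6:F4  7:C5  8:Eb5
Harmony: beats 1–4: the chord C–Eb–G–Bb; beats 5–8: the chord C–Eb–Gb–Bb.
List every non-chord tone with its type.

The harmony at that moment is C minor seventh chord (C, Eb, G, Bb); A5 is not a chord tone.
It is approached by step up from G5 and left by step down to G5.
Step away and step back to the same note — a neighbor tone (upper neighbor).
The harmony at that moment is C half-diminished seventh chord (C, Eb, Gb, Bb); F4 is not a chord tone.
It is approached by step down from Gb4 and left by leap up to C5.
Step in, leap out — an escape tone.

A5 (beat 2) — neighbor tone; F4 (beat 6) — escape tone.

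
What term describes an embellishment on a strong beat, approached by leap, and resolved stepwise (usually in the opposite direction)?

Approach: by leap. Departure: by step. Metric position: strong.
Leap in, step out, in a metrically strong position — an appoggiatura. (It is the mirror image of the escape tone, which steps in and leaps out from a weak position.)

Appoggiatura.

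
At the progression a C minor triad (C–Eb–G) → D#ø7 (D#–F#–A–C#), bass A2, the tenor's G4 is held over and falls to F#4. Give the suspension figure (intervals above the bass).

7–6 suspension.

At the second chord the bass is A2. The suspended G4 lies a seventh above the bass; after resolving down by step to F#4, the interval above the bass becomes a sixth.
Suspension figures are named by those two intervals: 7–6.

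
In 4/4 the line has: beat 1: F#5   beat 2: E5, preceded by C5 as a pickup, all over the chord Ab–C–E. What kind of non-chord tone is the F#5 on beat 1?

The harmony at that moment is Ab augmented triad (Ab, C, E); F#5 is not a chord tone.
It is approached by leap up from C5 and left by step down to E5.
Leap in, step out, metrically accented — an appoggiatura.

Appoggiatura.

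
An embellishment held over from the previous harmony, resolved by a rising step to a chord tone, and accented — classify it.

Retardation.

Approach: by preparation — the pitch is first a chord tone, then held (tied or repeated) while the harmony changes under it. Departure: up by step. Metric position: strong.
A prepared dissonance that resolves upward by step — a retardation. (The same figure resolving downward would be a suspension.)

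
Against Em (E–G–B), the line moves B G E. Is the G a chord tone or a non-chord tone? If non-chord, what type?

E minor triad contains E, G, B; G is the third, so it is a chord tone.

Chord tone (the third of E minor triad).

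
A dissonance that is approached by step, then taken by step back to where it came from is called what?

Approach: by step. Departure: by step in the opposite direction, back to the starting pitch.
Stepwise on both sides but reversing to return to the same chord tone — a neighbor tone. (Had it continued onward in the same direction it would be a passing tone instead.)

Neighbor tone.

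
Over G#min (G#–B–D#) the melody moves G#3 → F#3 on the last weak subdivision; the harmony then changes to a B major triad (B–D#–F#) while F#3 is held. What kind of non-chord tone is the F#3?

F#3 is an anticipation.

The harmony at that moment is G# minor triad (G#, B, D#); F#3 is not a chord tone.
It is approached by step down from G#3 and then sustained as the same pitch into the next harmony.
Arriving early and becoming a chord tone when the harmony changes — an anticipation.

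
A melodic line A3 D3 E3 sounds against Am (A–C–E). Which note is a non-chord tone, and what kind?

D3 is an appoggiatura.

The harmony at that moment is A minor triad (A, C, E); D3 is not a chord tone.
It is approached by leap down from A3 and left by step up to E3.
Leap in, step out — an appoggiatura.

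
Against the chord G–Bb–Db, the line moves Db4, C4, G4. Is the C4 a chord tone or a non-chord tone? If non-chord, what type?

Non-chord tone — an escape tone.

The harmony at that moment is G diminished triad (G, Bb, Db); C4 is not a chord tone.
It is approached by step down from Db4 and left by leap up to G4.
Step in, leap out — an escape tone.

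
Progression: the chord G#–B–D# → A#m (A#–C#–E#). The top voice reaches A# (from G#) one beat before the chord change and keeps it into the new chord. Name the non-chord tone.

A# is an anticipation.

The harmony at that moment is G# minor triad (G#, B, D#); A# is not a chord tone.
It is approached by step up from G# and then sustained as the same pitch into the next harmony.
Arriving early and becoming a chord tone when the harmony changes — an anticipation.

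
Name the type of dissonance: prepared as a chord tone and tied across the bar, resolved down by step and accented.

Approach: by preparation — the pitch is first a chord tone, then held (tied or repeated) while the harmony changes under it. Departure: down by step. Metric position: strong.
A prepared dissonance that resolves downward by step — a suspension. (The same figure resolving upward would be a retardation.)

Suspension.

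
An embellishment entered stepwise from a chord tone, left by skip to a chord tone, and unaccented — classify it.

Escape tone.

Approach: by step. Departure: by leap. Metric position: weak.
Step in, leap out, from a weak position — an escape tone (échappée). (It is the mirror image of the appoggiatura, which leaps in and steps out on a strong beat.)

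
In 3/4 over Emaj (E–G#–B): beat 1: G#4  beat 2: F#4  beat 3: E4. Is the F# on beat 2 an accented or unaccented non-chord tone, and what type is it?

Unaccented passing tone.

The harmony at that moment is E major triad (E, G#, B); F#4 is not a chord tone.
It is approached by step down from G#4 and left by step down to E4.
Step in, step out in the same direction — a passing tone.
It falls on a weak beat, so it is unaccented.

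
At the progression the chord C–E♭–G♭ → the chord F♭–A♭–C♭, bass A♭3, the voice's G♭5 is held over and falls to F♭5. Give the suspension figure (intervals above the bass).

7–6 suspension.

At the second chord the bass is A♭3. The suspended G♭5 lies a seventh above the bass; after resolving down by step to F♭5, the interval above the bass becomes a sixth.
Suspension figures are named by those two intervals: 7–6.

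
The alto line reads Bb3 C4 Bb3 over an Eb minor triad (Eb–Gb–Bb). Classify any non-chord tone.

C4 is a neighbor tone.

The harmony at that moment is Eb minor triad (Eb, Gb, Bb); C4 is not a chord tone.
It is approached by step up from Bb3 and left by step down to Bb3.
Step away and step back to the same note — a neighbor tone (upper neighbor).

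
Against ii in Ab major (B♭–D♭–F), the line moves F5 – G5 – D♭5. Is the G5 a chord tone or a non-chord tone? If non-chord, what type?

Non-chord tone — an escape tone.

The harmony at that moment is B♭ minor triad (B♭, D♭, F); G5 is not a chord tone.
It is approached by step up from F5 and left by leap down to D♭5.
Step in, leap out — an escape tone.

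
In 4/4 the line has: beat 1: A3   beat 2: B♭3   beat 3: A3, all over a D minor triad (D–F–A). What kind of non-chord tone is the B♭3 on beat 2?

The harmony at that moment is D minor triad (D, F, A); B♭3 is not a chord tone.
It is approached by step up from A3 and left by step down to A3.
Step away and step back to the same note — a neighbor tone (upper neighbor).

Upper neighbor tone.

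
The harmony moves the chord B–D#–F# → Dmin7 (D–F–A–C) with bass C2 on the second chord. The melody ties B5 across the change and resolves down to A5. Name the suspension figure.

At the second chord the bass is C2. The suspended B5 lies a seventh above the bass; after resolving down by step to A5, the interval above the bass becomes a sixth.
Suspension figures are named by those two intervals: 7–6.

7–6 suspension.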